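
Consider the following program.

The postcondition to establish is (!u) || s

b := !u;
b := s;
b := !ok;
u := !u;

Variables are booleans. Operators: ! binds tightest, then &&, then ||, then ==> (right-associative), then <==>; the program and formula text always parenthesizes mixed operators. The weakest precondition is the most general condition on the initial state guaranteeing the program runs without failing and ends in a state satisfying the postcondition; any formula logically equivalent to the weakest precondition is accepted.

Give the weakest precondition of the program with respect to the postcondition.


Working backward. After the program, (!u) || s must hold.
Before u := !u: u || s
Before b := !ok: u || s
Before b := s: u || s
Before b := !u: u || s
Answer: WP = u || s


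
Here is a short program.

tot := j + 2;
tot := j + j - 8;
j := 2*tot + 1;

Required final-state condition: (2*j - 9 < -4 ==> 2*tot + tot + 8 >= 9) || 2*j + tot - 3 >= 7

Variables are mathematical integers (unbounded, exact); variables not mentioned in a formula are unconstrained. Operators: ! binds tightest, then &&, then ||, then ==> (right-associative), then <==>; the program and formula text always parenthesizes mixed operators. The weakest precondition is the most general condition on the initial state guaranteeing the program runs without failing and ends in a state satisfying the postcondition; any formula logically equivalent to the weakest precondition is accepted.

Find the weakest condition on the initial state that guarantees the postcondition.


Working backward. After the program, the postcondition (2*j - 9 < -4 ==> 2*tot + tot + 8 >= 9) || 2*j + tot - 3 >= 7 must hold; in canonical form it is (2*j < 5 ==> 3*tot >= 1) || 2*j + tot >= 10.
Before j := 2*tot + 1: (4*tot < 3 ==> 3*tot >= 1) || 5*tot >= 8
Before tot := j + j - 8: (8*j < 35 ==> 6*j >= 25) || 10*j >= 48
Before tot := j + 2: (8*j < 35 ==> 6*j >= 25) || 10*j >= 48
Answer: WP = (8*j < 35 ==> 6*j >= 25) || 10*j >= 48


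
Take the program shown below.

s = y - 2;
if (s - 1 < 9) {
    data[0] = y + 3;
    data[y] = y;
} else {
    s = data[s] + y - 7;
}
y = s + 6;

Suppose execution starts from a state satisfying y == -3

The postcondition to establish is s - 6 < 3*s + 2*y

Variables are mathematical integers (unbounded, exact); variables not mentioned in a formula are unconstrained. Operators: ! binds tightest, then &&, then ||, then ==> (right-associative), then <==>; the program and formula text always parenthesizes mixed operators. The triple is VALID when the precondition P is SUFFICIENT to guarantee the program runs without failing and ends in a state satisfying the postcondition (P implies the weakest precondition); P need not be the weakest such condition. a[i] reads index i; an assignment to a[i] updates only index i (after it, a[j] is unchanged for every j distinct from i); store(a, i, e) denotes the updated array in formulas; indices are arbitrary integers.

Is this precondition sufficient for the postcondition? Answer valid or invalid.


Working backward. After the program, the postcondition s - 6 < 3*s + 2*y must hold; in canonical form it is 2*s + 2*y > -6.
Before y := s + 6: 4*s > -18
Then branch requires 4*s > -18; else branch requires 4*data[s] + 4*y > 10.
Before the if: (s < 10 ==> 4*s > -18) && ((!(s < 10)) ==> 4*data[s] + 4*y > 10)
Before s := y - 2: (y < 12 ==> 4*y > -10) && ((!(y < 12)) ==> 4*data[y - 2] + 4*y > 10)
The weakest precondition is (y < 12 ==> 4*y > -10) && ((!(y < 12)) ==> 4*data[y - 2] + 4*y > 10).
Check whether y == -3 implies it.
Countermodel: at the initial state data = {[-5] = 0, elsewhere 0}, y = -3, the precondition holds but the weakest precondition fails.
Answer: invalid


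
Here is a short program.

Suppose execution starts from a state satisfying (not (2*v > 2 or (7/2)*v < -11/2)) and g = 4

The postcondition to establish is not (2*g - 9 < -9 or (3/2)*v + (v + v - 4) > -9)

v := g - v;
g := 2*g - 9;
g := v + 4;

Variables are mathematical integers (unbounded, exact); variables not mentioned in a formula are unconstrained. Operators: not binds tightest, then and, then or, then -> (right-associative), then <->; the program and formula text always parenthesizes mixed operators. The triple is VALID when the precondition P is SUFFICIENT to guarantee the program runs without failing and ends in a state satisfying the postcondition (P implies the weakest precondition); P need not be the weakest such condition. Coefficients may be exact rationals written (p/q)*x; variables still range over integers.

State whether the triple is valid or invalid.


Working backward. After the program, the postcondition not (2*g - 9 < -9 or (3/2)*v + (v + v - 4) > -9) must hold; in canonical form it is not (2*g < 0 or (7/2)*v > -5).
Before g := v + 4: not (2*v < -8 or (7/2)*v > -5)
Before g := 2*g - 9: not (2*v < -8 or (7/2)*v > -5)
Before v := g - v: not (2*g < 2*v - 8 or (7/2)*g > (7/2)*v - 5)
The weakest precondition is not (2*g < 2*v - 8 or (7/2)*g > (7/2)*v - 5).
Check whether (not (2*v > 2 or (7/2)*v < -11/2)) and g = 4 implies it.
Countermodel: at the initial state g = 4, v = -1, the precondition holds but the weakest precondition fails.
Answer: invalid


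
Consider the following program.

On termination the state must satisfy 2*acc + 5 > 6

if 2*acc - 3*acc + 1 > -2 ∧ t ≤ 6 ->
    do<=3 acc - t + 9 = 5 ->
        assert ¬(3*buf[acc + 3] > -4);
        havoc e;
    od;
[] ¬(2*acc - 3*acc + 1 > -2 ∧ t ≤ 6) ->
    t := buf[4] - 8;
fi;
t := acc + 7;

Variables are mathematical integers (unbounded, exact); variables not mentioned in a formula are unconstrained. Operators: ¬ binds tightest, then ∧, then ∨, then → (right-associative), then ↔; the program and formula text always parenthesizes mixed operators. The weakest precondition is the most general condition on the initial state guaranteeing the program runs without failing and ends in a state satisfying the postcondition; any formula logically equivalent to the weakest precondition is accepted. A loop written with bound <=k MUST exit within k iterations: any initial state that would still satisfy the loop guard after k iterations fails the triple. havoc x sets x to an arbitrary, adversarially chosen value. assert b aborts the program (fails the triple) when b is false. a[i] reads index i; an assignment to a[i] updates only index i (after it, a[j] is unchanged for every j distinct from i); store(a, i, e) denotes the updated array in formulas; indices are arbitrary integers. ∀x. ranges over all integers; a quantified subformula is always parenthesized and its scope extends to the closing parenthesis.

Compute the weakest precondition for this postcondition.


Working backward. After the program, the postcondition 2*acc + 5 > 6 must hold; in canonical form it is 2*acc > 1.
Before t := acc + 7: 2*acc > 1
Then branch requires (acc = t - 4 → ((¬(3*buf[acc + 3] > -4)) ∧ (acc = t - 4 → ((¬(3*buf[acc + 3] > -4)) ∧ (acc = t - 4 → ((¬(3*buf[acc + 3] > -4)) ∧ (¬(acc = t - 4)) ∧ 2*acc > 1)) ∧ ((¬(acc = t - 4)) → 2*acc > 1))) ∧ ((¬(acc = t - 4)) → 2*acc > 1))) ∧ ((¬(acc = t - 4)) → 2*acc > 1); else branch requires 2*acc > 1.
Before the if: ((acc < 3 ∧ t ≤ 6) → ((acc = t - 4 → ((¬(3*buf[acc + 3] > -4)) ∧ (acc = t - 4 → ((¬(3*buf[acc + 3] > -4)) ∧ (acc = t - 4 → ((¬(3*buf[acc + 3] > -4)) ∧ (¬(acc = t - 4)) ∧ 2*acc > 1)) ∧ ((¬(acc = t - 4)) → 2*acc > 1))) ∧ ((¬(acc = t - 4)) → 2*acc > 1))) ∧ ((¬(acc = t - 4)) → 2*acc > 1))) ∧ ((¬(acc < 3 ∧ t ≤ 6)) → 2*acc > 1)
Answer: WP = ((acc < 3 ∧ t ≤ 6) → ((acc = t - 4 → ((¬(3*buf[acc + 3] > -4)) ∧ (acc = t - 4 → ((¬(3*buf[acc + 3] > -4)) ∧ (acc = t - 4 → ((¬(3*buf[acc + 3] > -4)) ∧ (¬(acc = t - 4)) ∧ 2*acc > 1)) ∧ ((¬(acc = t - 4)) → 2*acc > 1))) ∧ ((¬(acc = t - 4)) → 2*acc > 1))) ∧ ((¬(acc = t - 4)) → 2*acc > 1))) ∧ ((¬(acc < 3 ∧ t ≤ 6)) → 2*acc > 1)


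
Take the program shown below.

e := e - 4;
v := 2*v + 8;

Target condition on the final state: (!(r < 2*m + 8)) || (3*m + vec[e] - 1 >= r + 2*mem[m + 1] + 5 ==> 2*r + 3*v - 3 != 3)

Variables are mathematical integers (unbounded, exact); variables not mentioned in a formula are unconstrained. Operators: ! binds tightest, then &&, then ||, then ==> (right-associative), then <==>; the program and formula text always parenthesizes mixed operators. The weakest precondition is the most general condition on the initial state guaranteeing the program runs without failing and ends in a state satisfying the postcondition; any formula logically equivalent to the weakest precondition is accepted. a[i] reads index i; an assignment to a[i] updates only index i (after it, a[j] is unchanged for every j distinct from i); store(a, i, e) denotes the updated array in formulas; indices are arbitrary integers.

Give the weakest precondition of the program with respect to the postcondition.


Working backward. After the program, the postcondition (!(r < 2*m + 8)) || (3*m + vec[e] - 1 >= r + 2*mem[m + 1] + 5 ==> 2*r + 3*v - 3 != 3) must hold; in canonical form it is (!(r < 2*m + 8)) || (vec[e] + 3*m >= 2*mem[m + 1] + r + 6 ==> 2*r + 3*v != 6).
Before v := 2*v + 8: (!(r < 2*m + 8)) || (vec[e] + 3*m >= 2*mem[m + 1] + r + 6 ==> 2*r + 6*v != -18)
Before e := e - 4: (!(r < 2*m + 8)) || (vec[e - 4] + 3*m >= 2*mem[m + 1] + r + 6 ==> 2*r + 6*v != -18)
Answer: WP = (!(r < 2*m + 8)) || (vec[e - 4] + 3*m >= 2*mem[m + 1] + r + 6 ==> 2*r + 6*v != -18)


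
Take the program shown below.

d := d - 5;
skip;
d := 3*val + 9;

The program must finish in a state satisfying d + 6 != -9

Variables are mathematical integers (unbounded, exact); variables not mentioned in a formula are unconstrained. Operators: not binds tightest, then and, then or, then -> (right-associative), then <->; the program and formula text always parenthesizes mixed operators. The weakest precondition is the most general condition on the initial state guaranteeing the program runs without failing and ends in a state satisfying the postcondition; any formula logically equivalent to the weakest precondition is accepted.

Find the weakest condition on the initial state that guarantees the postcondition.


Working backward. After the program, the postcondition d + 6 != -9 must hold; in canonical form it is d != -15.
Before d := 3*val + 9: 3*val != -24
Before skip: 3*val != -24
Before d := d - 5: 3*val != -24
Answer: WP = 3*val != -24


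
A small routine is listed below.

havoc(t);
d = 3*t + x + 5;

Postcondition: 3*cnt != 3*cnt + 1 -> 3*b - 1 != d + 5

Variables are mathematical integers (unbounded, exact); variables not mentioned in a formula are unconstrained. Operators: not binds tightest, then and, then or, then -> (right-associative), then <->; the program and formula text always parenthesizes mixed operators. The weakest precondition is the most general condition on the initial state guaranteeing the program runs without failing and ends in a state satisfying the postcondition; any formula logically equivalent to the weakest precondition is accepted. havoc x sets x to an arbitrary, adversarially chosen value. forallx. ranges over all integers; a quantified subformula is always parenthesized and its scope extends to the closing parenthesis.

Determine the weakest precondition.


Working backward. After the program, the postcondition 3*cnt != 3*cnt + 1 -> 3*b - 1 != d + 5 must hold; in canonical form it is 3*b != d + 6.
Before d := 3*t + x + 5: 3*b != 3*t + x + 11
Before havoc t: forall t_1. 3*b != 3*t_1 + x + 11
Answer: WP = forall t_1. 3*b != 3*t_1 + x + 11


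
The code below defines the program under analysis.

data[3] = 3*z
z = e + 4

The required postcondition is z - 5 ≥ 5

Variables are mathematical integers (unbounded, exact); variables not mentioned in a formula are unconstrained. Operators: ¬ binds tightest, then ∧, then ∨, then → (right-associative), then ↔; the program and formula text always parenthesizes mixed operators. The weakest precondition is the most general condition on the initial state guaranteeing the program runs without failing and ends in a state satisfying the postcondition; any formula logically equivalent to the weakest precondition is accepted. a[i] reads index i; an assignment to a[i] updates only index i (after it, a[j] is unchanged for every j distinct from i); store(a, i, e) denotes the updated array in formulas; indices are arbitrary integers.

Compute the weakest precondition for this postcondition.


Working backward. After the program, the postcondition z - 5 ≥ 5 must hold; in canonical form it is z ≥ 10.
Before z := e + 4: e ≥ 6
Before data[3] := 3*z: e ≥ 6
Answer: WP = e ≥ 6


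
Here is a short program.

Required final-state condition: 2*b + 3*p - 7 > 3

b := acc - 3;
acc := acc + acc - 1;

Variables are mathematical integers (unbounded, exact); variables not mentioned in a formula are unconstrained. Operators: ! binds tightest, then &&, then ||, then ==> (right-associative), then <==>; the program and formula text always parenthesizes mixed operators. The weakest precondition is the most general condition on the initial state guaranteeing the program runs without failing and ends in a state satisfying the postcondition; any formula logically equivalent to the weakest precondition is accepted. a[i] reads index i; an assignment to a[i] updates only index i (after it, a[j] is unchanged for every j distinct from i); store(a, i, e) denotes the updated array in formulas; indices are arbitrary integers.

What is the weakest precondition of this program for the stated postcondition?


Working backward. After the program, the postcondition 2*b + 3*p - 7 > 3 must hold; in canonical form it is 2*b + 3*p > 10.
Before acc := acc + acc - 1: 2*b + 3*p > 10
Before b := acc - 3: 2*acc + 3*p > 16
Answer: WP = 2*acc + 3*p > 16


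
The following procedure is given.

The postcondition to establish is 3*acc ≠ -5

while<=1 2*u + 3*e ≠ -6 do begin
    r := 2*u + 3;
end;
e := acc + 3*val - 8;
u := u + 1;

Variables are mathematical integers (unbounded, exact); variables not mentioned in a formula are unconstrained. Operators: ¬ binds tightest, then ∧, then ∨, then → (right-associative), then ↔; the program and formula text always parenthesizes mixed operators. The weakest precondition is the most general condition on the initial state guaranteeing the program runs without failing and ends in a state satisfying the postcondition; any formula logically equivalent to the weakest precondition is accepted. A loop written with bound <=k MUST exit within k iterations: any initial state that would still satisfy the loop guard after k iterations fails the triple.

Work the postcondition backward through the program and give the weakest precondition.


Working backward. After the program, 3*acc ≠ -5 must hold.
Before u := u + 1: 3*acc ≠ -5
Before e := acc + 3*val - 8: 3*acc ≠ -5
Before the loop (bound <=1), unroll the exhaustion recursion (WP_0 = exit-now case; WP_j = one more guarded iteration, up to j = 1):
  WP_0: (¬(3*e + 2*u ≠ -6)) ∧ 3*acc ≠ -5
  WP_1: (3*e + 2*u ≠ -6 → ((¬(3*e + 2*u ≠ -6)) ∧ 3*acc ≠ -5)) ∧ ((¬(3*e + 2*u ≠ -6)) → 3*acc ≠ -5)
So before the loop: (3*e + 2*u ≠ -6 → ((¬(3*e + 2*u ≠ -6)) ∧ 3*acc ≠ -5)) ∧ ((¬(3*e + 2*u ≠ -6)) → 3*acc ≠ -5)
Answer: WP = (3*e + 2*u ≠ -6 → ((¬(3*e + 2*u ≠ -6)) ∧ 3*acc ≠ -5)) ∧ ((¬(3*e + 2*u ≠ -6)) → 3*acc ≠ -5)


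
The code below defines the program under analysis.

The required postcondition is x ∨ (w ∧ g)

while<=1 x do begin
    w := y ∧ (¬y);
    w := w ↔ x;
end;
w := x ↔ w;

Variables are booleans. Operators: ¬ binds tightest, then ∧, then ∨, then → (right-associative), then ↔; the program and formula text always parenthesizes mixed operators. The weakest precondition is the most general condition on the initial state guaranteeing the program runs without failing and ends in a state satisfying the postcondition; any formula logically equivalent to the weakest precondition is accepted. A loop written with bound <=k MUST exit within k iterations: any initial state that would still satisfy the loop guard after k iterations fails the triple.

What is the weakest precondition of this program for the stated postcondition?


Working backward. After the program, x ∨ (w ∧ g) must hold.
Before w := x ↔ w: x ∨ ((x ↔ w) ∧ g)
Before the loop (bound <=1), unroll the exhaustion recursion (WP_0 = exit-now case; WP_j = one more guarded iteration, up to j = 1):
  WP_0: (¬x) ∧ (x ∨ ((x ↔ w) ∧ g))
  WP_1: (x → ((¬x) ∧ (x ∨ ((x ↔ (¬x)) ∧ g)))) ∧ ((¬x) → (x ∨ ((x ↔ w) ∧ g)))
So before the loop: (x → ((¬x) ∧ (x ∨ ((x ↔ (¬x)) ∧ g)))) ∧ ((¬x) → (x ∨ ((x ↔ w) ∧ g)))
Answer: WP = (x → ((¬x) ∧ (x ∨ ((x ↔ (¬x)) ∧ g)))) ∧ ((¬x) → (x ∨ ((x ↔ w) ∧ g)))


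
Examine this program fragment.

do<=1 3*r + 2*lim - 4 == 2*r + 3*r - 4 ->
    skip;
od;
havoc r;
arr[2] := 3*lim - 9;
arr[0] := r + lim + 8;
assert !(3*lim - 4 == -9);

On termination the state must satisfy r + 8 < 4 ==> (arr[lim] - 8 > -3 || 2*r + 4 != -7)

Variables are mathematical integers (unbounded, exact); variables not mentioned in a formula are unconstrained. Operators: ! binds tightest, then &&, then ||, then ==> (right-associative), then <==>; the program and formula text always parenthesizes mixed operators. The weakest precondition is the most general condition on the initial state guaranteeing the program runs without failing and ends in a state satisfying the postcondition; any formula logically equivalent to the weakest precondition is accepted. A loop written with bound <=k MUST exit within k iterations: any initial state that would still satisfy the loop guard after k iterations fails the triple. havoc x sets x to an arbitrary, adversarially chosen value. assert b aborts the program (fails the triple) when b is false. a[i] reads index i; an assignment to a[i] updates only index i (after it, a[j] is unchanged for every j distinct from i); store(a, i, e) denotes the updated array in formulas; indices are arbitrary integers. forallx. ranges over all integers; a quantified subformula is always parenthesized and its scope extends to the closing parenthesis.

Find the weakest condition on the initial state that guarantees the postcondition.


Working backward. After the program, the postcondition r + 8 < 4 ==> (arr[lim] - 8 > -3 || 2*r + 4 != -7) must hold; in canonical form it is r < -4 ==> (arr[lim] > 5 || 2*r != -11).
Before assert !(3*lim - 4 == -9): (!(3*lim == -5)) && (r < -4 ==> (arr[lim] > 5 || 2*r != -11))
Before arr[0] := r + lim + 8: (!(3*lim == -5)) && (r < -4 ==> (store(arr, 0, lim + r + 8)[lim] > 5 || 2*r != -11))
Before arr[2] := 3*lim - 9: (!(3*lim == -5)) && (r < -4 ==> (store(store(arr, 2, 3*lim - 9), 0, lim + r + 8)[lim] > 5 || 2*r != -11))
Before havoc r: forall r_1. ((!(3*lim == -5)) && (r_1 < -4 ==> (store(store(arr, 2, 3*lim - 9), 0, lim + r_1 + 8)[lim] > 5 || 2*r_1 != -11)))
Before the loop (bound <=1), unroll the exhaustion recursion (WP_0 = exit-now case; WP_j = one more guarded iteration, up to j = 1):
  WP_0: (!(2*lim == 2*r)) && (forall r_1. ((!(3*lim == -5)) && (r_1 < -4 ==> (store(store(arr, 2, 3*lim - 9), 0, lim + r_1 + 8)[lim] > 5 || 2*r_1 != -11))))
  WP_1: (2*lim == 2*r ==> ((!(2*lim == 2*r)) && (forall r_1. ((!(3*lim == -5)) && (r_1 < -4 ==> (store(store(arr, 2, 3*lim - 9), 0, lim + r_1 + 8)[lim] > 5 || 2*r_1 != -11)))))) && ((!(2*lim == 2*r)) ==> (forall r_1. ((!(3*lim == -5)) && (r_1 < -4 ==> (store(store(arr, 2, 3*lim - 9), 0, lim + r_1 + 8)[lim] > 5 || 2*r_1 != -11)))))
So before the loop: (2*lim == 2*r ==> ((!(2*lim == 2*r)) && (forall r_1. ((!(3*lim == -5)) && (r_1 < -4 ==> (store(store(arr, 2, 3*lim - 9), 0, lim + r_1 + 8)[lim] > 5 || 2*r_1 != -11)))))) && ((!(2*lim == 2*r)) ==> (forall r_1. ((!(3*lim == -5)) && (r_1 < -4 ==> (store(store(arr, 2, 3*lim - 9), 0, lim + r_1 + 8)[lim] > 5 || 2*r_1 != -11)))))
Answer: WP = (2*lim == 2*r ==> ((!(2*lim == 2*r)) && (forall r_1. ((!(3*lim == -5)) && (r_1 < -4 ==> (store(store(arr, 2, 3*lim - 9), 0, lim + r_1 + 8)[lim] > 5 || 2*r_1 != -11)))))) && ((!(2*lim == 2*r)) ==> (forall r_1. ((!(3*lim == -5)) && (r_1 < -4 ==> (store(store(arr, 2, 3*lim - 9), 0, lim + r_1 + 8)[lim] > 5 || 2*r_1 != -11)))))


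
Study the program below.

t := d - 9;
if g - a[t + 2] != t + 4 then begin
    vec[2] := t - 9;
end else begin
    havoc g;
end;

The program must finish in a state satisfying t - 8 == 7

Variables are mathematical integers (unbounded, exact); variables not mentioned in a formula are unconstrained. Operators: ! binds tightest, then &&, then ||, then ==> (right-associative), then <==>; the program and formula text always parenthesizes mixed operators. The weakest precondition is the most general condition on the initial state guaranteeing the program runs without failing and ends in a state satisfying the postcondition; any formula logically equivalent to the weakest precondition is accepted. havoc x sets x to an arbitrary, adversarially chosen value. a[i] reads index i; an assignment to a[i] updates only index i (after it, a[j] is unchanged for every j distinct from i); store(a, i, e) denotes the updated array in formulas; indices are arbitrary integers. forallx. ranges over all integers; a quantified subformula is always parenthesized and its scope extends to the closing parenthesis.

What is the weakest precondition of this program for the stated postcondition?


Working backward. After the program, the postcondition t - 8 == 7 must hold; in canonical form it is t == 15.
Then branch requires t == 15; else branch requires t == 15.
Before the if: (g != a[t + 2] + t + 4 ==> t == 15) && ((!(g != a[t + 2] + t + 4)) ==> t == 15)
Before t := d - 9: (g != a[d - 7] + d - 5 ==> d == 24) && ((!(g != a[d - 7] + d - 5)) ==> d == 24)
Answer: WP = (g != a[d - 7] + d - 5 ==> d == 24) && ((!(g != a[d - 7] + d - 5)) ==> d == 24)


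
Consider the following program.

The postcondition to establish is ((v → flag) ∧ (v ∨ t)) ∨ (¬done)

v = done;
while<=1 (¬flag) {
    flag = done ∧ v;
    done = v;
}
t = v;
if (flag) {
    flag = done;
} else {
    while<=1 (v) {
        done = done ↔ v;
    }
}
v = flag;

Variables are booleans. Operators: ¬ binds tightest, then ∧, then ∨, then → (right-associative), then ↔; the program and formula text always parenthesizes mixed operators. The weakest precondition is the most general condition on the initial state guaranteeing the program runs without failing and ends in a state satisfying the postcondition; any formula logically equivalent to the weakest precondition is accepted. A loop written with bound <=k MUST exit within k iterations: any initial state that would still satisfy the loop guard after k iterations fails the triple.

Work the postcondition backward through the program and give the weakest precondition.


Working backward. After the program, ((v → flag) ∧ (v ∨ t)) ∨ (¬done) must hold.
Before v := flag: flag ∨ t ∨ (¬done)
Then branch requires true; else branch requires (v → ((¬v) ∧ (flag ∨ t ∨ (¬(done ↔ v))))) ∧ ((¬v) → (flag ∨ t ∨ (¬done))).
Before the if: (¬flag) → ((v → ((¬v) ∧ (flag ∨ t ∨ (¬(done ↔ v))))) ∧ ((¬v) → (flag ∨ t ∨ (¬done))))
Before t := v: (¬flag) → ((v → ((¬v) ∧ (flag ∨ v ∨ (¬(done ↔ v))))) ∧ ((¬v) → (flag ∨ v ∨ (¬done))))
Before the loop (bound <=1), unroll the exhaustion recursion (WP_0 = exit-now case; WP_j = one more guarded iteration, up to j = 1):
  WP_0: flag ∧ ((¬flag) → ((v → ((¬v) ∧ (flag ∨ v ∨ (¬(done ↔ v))))) ∧ ((¬v) → (flag ∨ v ∨ (¬done)))))
  WP_1: ((¬flag) → (done ∧ v ∧ ((¬(done ∧ v)) → (v → ((¬v) ∧ ((done ∧ v) ∨ v)))))) ∧ (flag → ((¬flag) → ((v → ((¬v) ∧ (flag ∨ v ∨ (¬(done ↔ v))))) ∧ ((¬v) → (flag ∨ v ∨ (¬done))))))
So before the loop: ((¬flag) → (done ∧ v ∧ ((¬(done ∧ v)) → (v → ((¬v) ∧ ((done ∧ v) ∨ v)))))) ∧ (flag → ((¬flag) → ((v → ((¬v) ∧ (flag ∨ v ∨ (¬(done ↔ v))))) ∧ ((¬v) → (flag ∨ v ∨ (¬done))))))
Before v := done: ((¬flag) → done) ∧ (flag → ((¬flag) → (done → ((¬done) ∧ (flag ∨ done)))))
Answer: WP = ((¬flag) → done) ∧ (flag → ((¬flag) → (done → ((¬done) ∧ (flag ∨ done)))))


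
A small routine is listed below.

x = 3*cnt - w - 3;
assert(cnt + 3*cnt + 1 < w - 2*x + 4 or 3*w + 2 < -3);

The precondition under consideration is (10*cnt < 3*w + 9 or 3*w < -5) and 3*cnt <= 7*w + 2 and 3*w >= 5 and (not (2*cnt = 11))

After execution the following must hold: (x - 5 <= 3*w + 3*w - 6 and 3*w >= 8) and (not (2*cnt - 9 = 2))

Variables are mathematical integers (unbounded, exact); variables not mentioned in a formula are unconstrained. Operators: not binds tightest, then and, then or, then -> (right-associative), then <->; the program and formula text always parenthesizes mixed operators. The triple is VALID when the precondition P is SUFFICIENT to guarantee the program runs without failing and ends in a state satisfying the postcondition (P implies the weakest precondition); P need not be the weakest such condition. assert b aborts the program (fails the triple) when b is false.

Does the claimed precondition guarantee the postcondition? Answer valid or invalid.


Working backward. After the program, the postcondition (x - 5 <= 3*w + 3*w - 6 and 3*w >= 8) and (not (2*cnt - 9 = 2)) must hold; in canonical form it is x <= 6*w - 1 and 3*w >= 8 and (not (2*cnt = 11)).
Before assert cnt + 3*cnt + 1 < w - 2*x + 4 or 3*w + 2 < -3: (4*cnt + 2*x < w + 3 or 3*w < -5) and x <= 6*w - 1 and 3*w >= 8 and (not (2*cnt = 11))
Before x := 3*cnt - w - 3: (10*cnt < 3*w + 9 or 3*w < -5) and 3*cnt <= 7*w + 2 and 3*w >= 8 and (not (2*cnt = 11))
The weakest precondition is (10*cnt < 3*w + 9 or 3*w < -5) and 3*cnt <= 7*w + 2 and 3*w >= 8 and (not (2*cnt = 11)).
Check whether (10*cnt < 3*w + 9 or 3*w < -5) and 3*cnt <= 7*w + 2 and 3*w >= 5 and (not (2*cnt = 11)) implies it.
Countermodel: at the initial state cnt = 0, w = 2, the precondition holds but the weakest precondition fails.
Answer: invalid


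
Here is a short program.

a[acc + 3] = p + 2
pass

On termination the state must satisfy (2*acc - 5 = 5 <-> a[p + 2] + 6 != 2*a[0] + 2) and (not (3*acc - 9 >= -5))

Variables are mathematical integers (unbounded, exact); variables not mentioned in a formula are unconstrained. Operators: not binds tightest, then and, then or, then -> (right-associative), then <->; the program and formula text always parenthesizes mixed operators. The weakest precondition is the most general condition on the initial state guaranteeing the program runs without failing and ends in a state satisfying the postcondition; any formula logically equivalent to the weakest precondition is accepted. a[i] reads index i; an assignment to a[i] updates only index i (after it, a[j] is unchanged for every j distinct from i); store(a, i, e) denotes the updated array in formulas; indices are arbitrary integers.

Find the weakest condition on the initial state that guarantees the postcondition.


Working backward. After the program, the postcondition (2*acc - 5 = 5 <-> a[p + 2] + 6 != 2*a[0] + 2) and (not (3*acc - 9 >= -5)) must hold; in canonical form it is (2*acc = 10 <-> a[p + 2] != 2*a[0] - 4) and (not (3*acc >= 4)).
Before skip: (2*acc = 10 <-> a[p + 2] != 2*a[0] - 4) and (not (3*acc >= 4))
Before a[acc + 3] := p + 2: (2*acc = 10 <-> store(a, acc + 3, p + 2)[p + 2] != 2*store(a, acc + 3, p + 2)[0] - 4) and (not (3*acc >= 4))
Answer: WP = (2*acc = 10 <-> store(a, acc + 3, p + 2)[p + 2] != 2*store(a, acc + 3, p + 2)[0] - 4) and (not (3*acc >= 4))


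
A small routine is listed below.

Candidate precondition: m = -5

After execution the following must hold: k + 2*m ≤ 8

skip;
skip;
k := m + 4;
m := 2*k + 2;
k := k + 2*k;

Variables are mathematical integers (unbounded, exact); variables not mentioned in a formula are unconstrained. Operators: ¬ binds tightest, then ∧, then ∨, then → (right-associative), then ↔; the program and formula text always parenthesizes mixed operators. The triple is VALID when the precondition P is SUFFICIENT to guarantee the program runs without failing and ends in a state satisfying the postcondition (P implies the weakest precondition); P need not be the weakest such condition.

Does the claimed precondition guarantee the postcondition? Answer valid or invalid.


Working backward. After the program, k + 2*m ≤ 8 must hold.
Before k := k + 2*k: 3*k + 2*m ≤ 8
Before m := 2*k + 2: 7*k ≤ 4
Before k := m + 4: 7*m ≤ -24
Before skip: 7*m ≤ -24
Before skip: 7*m ≤ -24
The weakest precondition is 7*m ≤ -24.
Check whether m = -5 implies it.
Every state satisfying the precondition satisfies the weakest precondition: the implication holds.
Answer: valid


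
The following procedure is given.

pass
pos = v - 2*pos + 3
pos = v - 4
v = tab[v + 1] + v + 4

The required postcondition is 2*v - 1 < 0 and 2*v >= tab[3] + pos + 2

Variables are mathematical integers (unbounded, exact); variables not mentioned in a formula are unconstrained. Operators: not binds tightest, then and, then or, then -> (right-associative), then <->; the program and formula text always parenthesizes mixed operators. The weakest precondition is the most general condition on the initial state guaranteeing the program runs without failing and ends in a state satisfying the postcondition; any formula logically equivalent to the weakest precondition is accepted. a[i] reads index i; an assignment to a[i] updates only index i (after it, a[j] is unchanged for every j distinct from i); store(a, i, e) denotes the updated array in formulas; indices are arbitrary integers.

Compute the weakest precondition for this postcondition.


Working backward. After the program, the postcondition 2*v - 1 < 0 and 2*v >= tab[3] + pos + 2 must hold; in canonical form it is 2*v < 1 and 2*v >= tab[3] + pos + 2.
Before v := tab[v + 1] + v + 4: 2*tab[v + 1] + 2*v < -7 and 2*tab[v + 1] + 2*v >= tab[3] + pos - 6
Before pos := v - 4: 2*tab[v + 1] + 2*v < -7 and 2*tab[v + 1] + v >= tab[3] - 10
Before pos := v - 2*pos + 3: 2*tab[v + 1] + 2*v < -7 and 2*tab[v + 1] + v >= tab[3] - 10
Before skip: 2*tab[v + 1] + 2*v < -7 and 2*tab[v + 1] + v >= tab[3] - 10
Answer: WP = 2*tab[v + 1] + 2*v < -7 and 2*tab[v + 1] + v >= tab[3] - 10


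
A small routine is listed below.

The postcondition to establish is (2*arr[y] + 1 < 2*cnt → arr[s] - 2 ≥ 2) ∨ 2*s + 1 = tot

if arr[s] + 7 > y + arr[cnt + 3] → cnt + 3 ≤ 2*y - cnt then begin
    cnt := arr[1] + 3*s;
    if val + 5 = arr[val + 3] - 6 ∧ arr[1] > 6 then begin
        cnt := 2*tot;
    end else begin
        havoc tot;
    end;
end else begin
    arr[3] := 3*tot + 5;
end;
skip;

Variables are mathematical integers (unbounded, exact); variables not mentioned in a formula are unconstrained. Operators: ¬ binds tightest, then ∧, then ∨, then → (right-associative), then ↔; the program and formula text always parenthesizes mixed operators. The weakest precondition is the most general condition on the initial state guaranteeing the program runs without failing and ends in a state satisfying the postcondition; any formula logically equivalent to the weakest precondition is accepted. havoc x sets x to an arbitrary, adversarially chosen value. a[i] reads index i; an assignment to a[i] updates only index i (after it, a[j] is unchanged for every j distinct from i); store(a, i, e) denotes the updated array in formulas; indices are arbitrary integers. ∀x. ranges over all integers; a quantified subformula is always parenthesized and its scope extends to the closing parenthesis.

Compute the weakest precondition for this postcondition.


Working backward. After the program, the postcondition (2*arr[y] + 1 < 2*cnt → arr[s] - 2 ≥ 2) ∨ 2*s + 1 = tot must hold; in canonical form it is (2*arr[y] < 2*cnt - 1 → arr[s] ≥ 4) ∨ 2*s = tot - 1.
Before skip: (2*arr[y] < 2*cnt - 1 → arr[s] ≥ 4) ∨ 2*s = tot - 1
Then branch requires ((val = arr[val + 3] - 11 ∧ arr[1] > 6) → ((2*arr[y] < 4*tot - 1 → arr[s] ≥ 4) ∨ 2*s = tot - 1)) ∧ ((¬(val = arr[val + 3] - 11 ∧ arr[1] > 6)) → (∀tot_1. ((2*arr[y] < 2*arr[1] + 6*s - 1 → arr[s] ≥ 4) ∨ 2*s = tot_1 - 1))); else branch requires (2*store(arr, 3, 3*tot + 5)[y] < 2*cnt - 1 → store(arr, 3, 3*tot + 5)[s] ≥ 4) ∨ 2*s = tot - 1.
Before the if: ((arr[s] > arr[cnt + 3] + y - 7 → 2*cnt ≤ 2*y - 3) → (((val = arr[val + 3] - 11 ∧ arr[1] > 6) → ((2*arr[y] < 4*tot - 1 → arr[s] ≥ 4) ∨ 2*s = tot - 1)) ∧ ((¬(val = arr[val + 3] - 11 ∧ arr[1] > 6)) → (∀tot_1. ((2*arr[y] < 2*arr[1] + 6*s - 1 → arr[s] ≥ 4) ∨ 2*s = tot_1 - 1))))) ∧ ((¬(arr[s] > arr[cnt + 3] + y - 7 → 2*cnt ≤ 2*y - 3)) → ((2*store(arr, 3, 3*tot + 5)[y] < 2*cnt - 1 → store(arr, 3, 3*tot + 5)[s] ≥ 4) ∨ 2*s = tot - 1))
Answer: WP = ((arr[s] > arr[cnt + 3] + y - 7 → 2*cnt ≤ 2*y - 3) → (((val = arr[val + 3] - 11 ∧ arr[1] > 6) → ((2*arr[y] < 4*tot - 1 → arr[s] ≥ 4) ∨ 2*s = tot - 1)) ∧ ((¬(val = arr[val + 3] - 11 ∧ arr[1] > 6)) → (∀tot_1. ((2*arr[y] < 2*arr[1] + 6*s - 1 → arr[s] ≥ 4) ∨ 2*s = tot_1 - 1))))) ∧ ((¬(arr[s] > arr[cnt + 3] + y - 7 → 2*cnt ≤ 2*y - 3)) → ((2*store(arr, 3, 3*tot + 5)[y] < 2*cnt - 1 → store(arr, 3, 3*tot + 5)[s] ≥ 4) ∨ 2*s = tot - 1))


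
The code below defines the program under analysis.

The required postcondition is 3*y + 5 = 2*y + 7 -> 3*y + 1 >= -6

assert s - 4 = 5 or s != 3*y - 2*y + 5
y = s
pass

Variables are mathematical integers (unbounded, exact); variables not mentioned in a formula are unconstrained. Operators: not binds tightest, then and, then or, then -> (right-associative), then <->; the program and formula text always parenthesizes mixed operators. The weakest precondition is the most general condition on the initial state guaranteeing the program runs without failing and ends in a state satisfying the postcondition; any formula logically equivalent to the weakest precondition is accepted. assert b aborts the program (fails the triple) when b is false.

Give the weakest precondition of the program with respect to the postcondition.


Working backward. After the program, the postcondition 3*y + 5 = 2*y + 7 -> 3*y + 1 >= -6 must hold; in canonical form it is y = 2 -> 3*y >= -7.
Before skip: y = 2 -> 3*y >= -7
Before y := s: s = 2 -> 3*s >= -7
Before assert s - 4 = 5 or s != 3*y - 2*y + 5: (s = 9 or s != y + 5) and (s = 2 -> 3*s >= -7)
Answer: WP = (s = 9 or s != y + 5) and (s = 2 -> 3*s >= -7)


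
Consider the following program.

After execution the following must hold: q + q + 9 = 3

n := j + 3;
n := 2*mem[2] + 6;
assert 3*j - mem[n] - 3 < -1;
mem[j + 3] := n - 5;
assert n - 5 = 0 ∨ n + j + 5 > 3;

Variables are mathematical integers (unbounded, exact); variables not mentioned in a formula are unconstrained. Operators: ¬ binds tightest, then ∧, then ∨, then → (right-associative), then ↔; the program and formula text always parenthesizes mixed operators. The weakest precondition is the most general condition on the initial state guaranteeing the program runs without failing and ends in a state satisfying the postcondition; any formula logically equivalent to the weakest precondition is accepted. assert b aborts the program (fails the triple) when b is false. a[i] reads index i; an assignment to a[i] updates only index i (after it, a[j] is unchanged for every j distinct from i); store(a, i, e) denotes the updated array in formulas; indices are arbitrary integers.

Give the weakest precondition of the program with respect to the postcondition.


Working backward. After the program, the postcondition q + q + 9 = 3 must hold; in canonical form it is 2*q = -6.
Before assert n - 5 = 0 ∨ n + j + 5 > 3: (n = 5 ∨ j + n > -2) ∧ 2*q = -6
Before mem[j + 3] := n - 5: (n = 5 ∨ j + n > -2) ∧ 2*q = -6
Before assert 3*j - mem[n] - 3 < -1: 3*j < mem[n] + 2 ∧ (n = 5 ∨ j + n > -2) ∧ 2*q = -6
Before n := 2*mem[2] + 6: 3*j < mem[2*mem[2] + 6] + 2 ∧ (2*mem[2] = -1 ∨ 2*mem[2] + j > -8) ∧ 2*q = -6
Before n := j + 3: 3*j < mem[2*mem[2] + 6] + 2 ∧ (2*mem[2] = -1 ∨ 2*mem[2] + j > -8) ∧ 2*q = -6
Answer: WP = 3*j < mem[2*mem[2] + 6] + 2 ∧ (2*mem[2] = -1 ∨ 2*mem[2] + j > -8) ∧ 2*q = -6


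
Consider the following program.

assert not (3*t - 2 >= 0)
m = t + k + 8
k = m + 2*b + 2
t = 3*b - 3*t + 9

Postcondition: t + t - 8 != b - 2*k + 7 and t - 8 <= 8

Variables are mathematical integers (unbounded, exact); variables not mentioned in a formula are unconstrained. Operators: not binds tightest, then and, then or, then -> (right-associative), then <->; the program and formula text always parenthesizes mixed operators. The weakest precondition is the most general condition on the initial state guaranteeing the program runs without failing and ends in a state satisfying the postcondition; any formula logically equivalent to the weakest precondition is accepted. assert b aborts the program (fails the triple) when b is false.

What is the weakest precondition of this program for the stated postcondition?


Working backward. After the program, the postcondition t + t - 8 != b - 2*k + 7 and t - 8 <= 8 must hold; in canonical form it is 2*k + 2*t != b + 15 and t <= 16.
Before t := 3*b - 3*t + 9: 5*b + 2*k != 6*t - 3 and 3*b <= 3*t + 7
Before k := m + 2*b + 2: 9*b + 2*m != 6*t - 7 and 3*b <= 3*t + 7
Before m := t + k + 8: 9*b + 2*k != 4*t - 23 and 3*b <= 3*t + 7
Before assert not (3*t - 2 >= 0): (not (3*t >= 2)) and 9*b + 2*k != 4*t - 23 and 3*b <= 3*t + 7
Answer: WP = (not (3*t >= 2)) and 9*b + 2*k != 4*t - 23 and 3*b <= 3*t + 7


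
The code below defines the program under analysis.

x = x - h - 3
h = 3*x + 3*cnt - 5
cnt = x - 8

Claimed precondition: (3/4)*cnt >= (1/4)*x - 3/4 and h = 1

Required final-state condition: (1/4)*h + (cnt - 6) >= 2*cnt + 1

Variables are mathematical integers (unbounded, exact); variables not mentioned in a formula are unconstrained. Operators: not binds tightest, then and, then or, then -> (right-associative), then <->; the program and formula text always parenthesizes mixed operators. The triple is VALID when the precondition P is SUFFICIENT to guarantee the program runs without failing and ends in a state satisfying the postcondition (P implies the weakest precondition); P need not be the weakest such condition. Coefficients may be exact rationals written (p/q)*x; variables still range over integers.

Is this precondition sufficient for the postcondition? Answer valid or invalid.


Working backward. After the program, the postcondition (1/4)*h + (cnt - 6) >= 2*cnt + 1 must hold; in canonical form it is (1/4)*h >= cnt + 7.
Before cnt := x - 8: (1/4)*h >= x - 1
Before h := 3*x + 3*cnt - 5: (3/4)*cnt >= (1/4)*x + 1/4
Before x := x - h - 3: (3/4)*cnt + (1/4)*h >= (1/4)*x - 1/2
The weakest precondition is (3/4)*cnt + (1/4)*h >= (1/4)*x - 1/2.
Check whether (3/4)*cnt >= (1/4)*x - 3/4 and h = 1 implies it.
Every state satisfying the precondition satisfies the weakest precondition: the implication holds.
Answer: valid


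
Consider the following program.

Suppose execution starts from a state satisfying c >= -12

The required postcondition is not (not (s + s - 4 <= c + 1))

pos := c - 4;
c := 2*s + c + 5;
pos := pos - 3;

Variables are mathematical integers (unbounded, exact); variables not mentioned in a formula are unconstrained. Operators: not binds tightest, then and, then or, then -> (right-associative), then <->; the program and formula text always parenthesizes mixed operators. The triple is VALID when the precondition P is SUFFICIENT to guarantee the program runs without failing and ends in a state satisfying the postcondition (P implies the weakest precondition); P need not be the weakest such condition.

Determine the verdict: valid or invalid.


Working backward. After the program, the postcondition not (not (s + s - 4 <= c + 1)) must hold; in canonical form it is 2*s <= c + 5.
Before pos := pos - 3: 2*s <= c + 5
Before c := 2*s + c + 5: c >= -10
Before pos := c - 4: c >= -10
The weakest precondition is c >= -10.
Check whether c >= -12 implies it.
Countermodel: at the initial state c = -12, the precondition holds but the weakest precondition fails.
Answer: invalid


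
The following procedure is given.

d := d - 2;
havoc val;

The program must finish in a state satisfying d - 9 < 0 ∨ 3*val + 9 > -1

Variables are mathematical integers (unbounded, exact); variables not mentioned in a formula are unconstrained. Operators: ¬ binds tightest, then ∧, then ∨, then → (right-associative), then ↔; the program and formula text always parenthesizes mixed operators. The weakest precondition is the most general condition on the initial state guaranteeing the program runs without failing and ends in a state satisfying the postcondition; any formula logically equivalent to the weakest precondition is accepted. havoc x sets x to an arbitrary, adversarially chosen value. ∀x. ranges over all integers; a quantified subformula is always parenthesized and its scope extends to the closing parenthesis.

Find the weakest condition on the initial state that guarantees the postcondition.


Working backward. After the program, the postcondition d - 9 < 0 ∨ 3*val + 9 > -1 must hold; in canonical form it is d < 9 ∨ 3*val > -10.
Before havoc val: ∀val_1. (d < 9 ∨ 3*val_1 > -10)
Before d := d - 2: ∀val_1. (d < 11 ∨ 3*val_1 > -10)
Answer: WP = ∀val_1. (d < 11 ∨ 3*val_1 > -10)
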